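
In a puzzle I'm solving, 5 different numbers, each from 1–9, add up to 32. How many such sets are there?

3

5 distinct digits from 1–9 sum between 15 and 35.
Enumerating: {2,6,7,8,9}, {3,5,7,8,9}, {4,5,6,8,9}.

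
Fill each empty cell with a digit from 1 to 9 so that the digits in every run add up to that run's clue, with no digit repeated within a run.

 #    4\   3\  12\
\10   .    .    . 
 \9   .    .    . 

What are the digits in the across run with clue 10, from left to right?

1, 2, 7

4 in 2 cells must be {1,3}; 3 in 2 cells must be {1,2}.
Nothing is forced directly, so branch on R1C2, whose candidates are 1 or 2. If R1C2 = 1: that forces R1C1 = 3, after which R1C3 would have to be in {6} for the 10 across but in {3,4,5,7,8,9} for the 12 down — contradiction. So R1C2 = 2.
R2C2 = 3 − 2 = 1 completes the 3 down.
Given what's placed, R2C1 must be 3 to fit the 9 across and 4 down.
R2C3 = 9 − 4 = 5 completes the 9 across.
R1C1 = 4 − 3 = 1 completes the 4 down.
R1C3 = 10 − 3 = 7 completes the 10 across.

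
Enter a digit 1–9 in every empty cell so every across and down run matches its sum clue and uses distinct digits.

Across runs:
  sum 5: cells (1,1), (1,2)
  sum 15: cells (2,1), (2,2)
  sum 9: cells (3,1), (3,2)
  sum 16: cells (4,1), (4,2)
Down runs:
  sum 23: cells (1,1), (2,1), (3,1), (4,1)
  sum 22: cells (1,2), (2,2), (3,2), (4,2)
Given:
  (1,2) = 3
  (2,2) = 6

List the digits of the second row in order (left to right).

16 in 2 cells must be {7,9}.
(1,1) = 5 − 3 = 2 completes the 5 across.
(2,1) = 15 − 6 = 9 completes the 15 across.
(4,1) = 7: the only remaining digit allowed by both the 16 across and the 23 down.
(4,2) = 16 − 7 = 9 completes the 16 across.
(3,1) = 23 − 18 = 5 completes the 23 down.
(3,2) = 9 − 5 = 4 completes the 9 across.

9 6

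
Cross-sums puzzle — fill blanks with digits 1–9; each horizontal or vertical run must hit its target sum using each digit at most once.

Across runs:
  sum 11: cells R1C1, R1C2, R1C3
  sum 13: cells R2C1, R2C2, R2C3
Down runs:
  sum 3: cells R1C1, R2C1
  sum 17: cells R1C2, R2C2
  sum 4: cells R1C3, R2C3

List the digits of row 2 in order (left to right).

1 9 3

3 in 2 cells must be {1,2}; 17 in 2 cells must be {8,9}; 4 in 2 cells must be {1,3}.
The 11 across and the 17 down share only 8, so R1C2 = 8.
Given what's placed, R1C3 must be 1 to fit the 11 across and 4 down.
R2C2 = 17 − 8 = 9 completes the 17 down.
R2C3 = 4 − 1 = 3 completes the 4 down.
R1C1 = 11 − 9 = 2 completes the 11 across.
R2C1 = 13 − 12 = 1 completes the 13 across.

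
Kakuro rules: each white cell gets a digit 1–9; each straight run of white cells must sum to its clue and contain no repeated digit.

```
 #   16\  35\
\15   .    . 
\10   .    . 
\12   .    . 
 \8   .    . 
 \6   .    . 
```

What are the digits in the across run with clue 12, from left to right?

16 in 5 cells must be {1,2,3,4,6}; 35 in 5 cells must be {5,6,7,8,9}.
Only 6 fits R1C1 under both its across sum 15 and down sum 16.
R1C2 = 15 − 6 = 9 completes the 15 across.
Given what's placed, R5C2 must be 5 to fit the 6 across and 35 down.
R5C1 = 6 − 5 = 1 completes the 6 across.
No cell is forced outright now. R3C1 can only be 3 or 4 (the digits allowed by both its 12 across and its 16 down). If R3C1 = 3: then R3C2 would have to be in {9} for the 12 across but in {6,7,8} for the 35 down — contradiction. So R3C1 = 4.
R3C2 = 12 − 4 = 8 completes the 12 across.

4 8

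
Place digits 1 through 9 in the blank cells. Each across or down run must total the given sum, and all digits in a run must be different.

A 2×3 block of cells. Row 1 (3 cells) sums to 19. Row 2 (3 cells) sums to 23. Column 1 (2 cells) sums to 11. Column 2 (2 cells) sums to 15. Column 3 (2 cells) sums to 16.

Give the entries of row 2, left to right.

8, 6, 9

23 in 3 cells must be {6,8,9}; 16 in 2 cells must be {7,9}.
The 23 across and the 16 down share only 9, so (2,3) = 9.
(1,3) = 16 − 9 = 7 completes the 16 down.
Nothing is forced directly, so branch on (2,1), whose candidates are 6 or 8. If (2,1) = 6: then (1,1) would have to be in {3,4,8,9} for the 19 across but in {5} for the 11 down — contradiction. So (2,1) = 8.
(1,1) = 11 − 8 = 3 completes the 11 down.
(1,2) = 19 − 10 = 9 completes the 19 across.
(2,2) = 23 − 17 = 6 completes the 23 across.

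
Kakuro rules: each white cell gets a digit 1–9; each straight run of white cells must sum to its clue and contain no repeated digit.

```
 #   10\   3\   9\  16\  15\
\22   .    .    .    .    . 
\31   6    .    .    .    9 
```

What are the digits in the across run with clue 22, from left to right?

4, 2, 1, 9, 6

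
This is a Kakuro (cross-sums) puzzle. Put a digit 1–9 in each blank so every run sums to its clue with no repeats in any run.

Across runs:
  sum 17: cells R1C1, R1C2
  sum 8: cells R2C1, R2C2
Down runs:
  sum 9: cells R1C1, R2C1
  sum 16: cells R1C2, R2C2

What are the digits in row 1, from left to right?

17 in 2 cells must be {8,9}; 16 in 2 cells must be {7,9}.
The 17 across and the 9 down share only 8, so R1C1 = 8.
R1C2 = 17 − 8 = 9 completes the 17 across.
R2C1 = 9 − 8 = 1 completes the 9 down.
R2C2 = 8 − 1 = 7 completes the 8 across.

8 9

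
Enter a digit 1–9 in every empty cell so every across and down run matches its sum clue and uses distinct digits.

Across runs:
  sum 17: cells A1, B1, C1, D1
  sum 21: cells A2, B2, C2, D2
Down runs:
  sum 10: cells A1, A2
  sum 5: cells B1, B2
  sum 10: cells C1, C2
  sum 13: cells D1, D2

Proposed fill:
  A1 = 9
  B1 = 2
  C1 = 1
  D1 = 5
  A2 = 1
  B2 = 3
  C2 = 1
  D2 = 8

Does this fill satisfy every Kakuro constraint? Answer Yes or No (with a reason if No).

No — the across run A2–D2 sums to 13, not 21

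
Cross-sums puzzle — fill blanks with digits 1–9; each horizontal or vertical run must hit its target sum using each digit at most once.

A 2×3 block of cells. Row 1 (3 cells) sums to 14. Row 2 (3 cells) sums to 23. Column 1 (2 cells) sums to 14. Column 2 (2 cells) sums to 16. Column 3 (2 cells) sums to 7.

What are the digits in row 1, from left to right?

23 in 3 cells must be {6,8,9}; 16 in 2 cells must be {7,9}.
The 23 across and the 16 down share only 9, so (2,2) = 9.
Given what's placed, (2,3) must be 6 to fit the 23 across and 7 down.
(1,2) = 16 − 9 = 7 completes the 16 down.
(1,3) = 7 − 6 = 1 completes the 7 down.
(2,1) = 23 − 15 = 8 completes the 23 across.
(1,1) = 14 − 8 = 6 completes the 14 across.

6 7 1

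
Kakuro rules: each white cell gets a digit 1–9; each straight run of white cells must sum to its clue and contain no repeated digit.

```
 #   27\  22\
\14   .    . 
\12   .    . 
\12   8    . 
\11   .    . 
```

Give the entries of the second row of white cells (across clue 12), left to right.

9, 3

R3C2 = 12 − 8 = 4 completes the 12 across.
Nothing is forced directly, so branch on R1C1, whose candidates are 6 or 9. If R1C1 = 9: that forces R1C2 = 5, R2C2 = 7, R4C2 = 6, after which R2C1 would have to be in {5} for the 12 across but in {3,4,6,7} for the 27 down — contradiction. So R1C1 = 6.
R1C2 = 14 − 6 = 8 completes the 14 across.
No cell is forced outright now. R2C1 can only be 4 or 9 (the digits allowed by both its 12 across and its 27 down). If R2C1 = 4: then R2C2 would have to be in {8} for the 12 across but in {1,3,7,9} for the 22 down — contradiction. So R2C1 = 9.
R2C2 = 12 − 9 = 3 completes the 12 across.
R4C1 = 27 − 23 = 4 completes the 27 down.
R4C2 = 11 − 4 = 7 completes the 11 across.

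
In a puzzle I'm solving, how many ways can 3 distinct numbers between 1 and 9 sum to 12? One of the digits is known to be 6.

3 distinct digits from 1–9 sum between 6 and 24.
Keeping only sets containing 6.
Enumerating: {1,5,6}, {2,4,6}.

2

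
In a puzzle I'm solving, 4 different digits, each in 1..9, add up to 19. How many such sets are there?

4 distinct digits from 1–9 sum between 10 and 30.

11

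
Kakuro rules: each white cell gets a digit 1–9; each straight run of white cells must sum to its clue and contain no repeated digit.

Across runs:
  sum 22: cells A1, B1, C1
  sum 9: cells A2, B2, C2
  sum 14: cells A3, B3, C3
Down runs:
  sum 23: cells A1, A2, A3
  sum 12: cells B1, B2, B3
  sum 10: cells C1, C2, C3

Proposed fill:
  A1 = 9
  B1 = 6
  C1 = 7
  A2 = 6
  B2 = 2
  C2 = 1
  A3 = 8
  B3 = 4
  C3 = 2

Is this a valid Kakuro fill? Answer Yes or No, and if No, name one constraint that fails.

Across: 9+6+7=22; 6+2+1=9; 8+4+2=14. Down: 9+6+8=23; 6+2+4=12; 7+1+2=10. No digit repeats within any run.

Yes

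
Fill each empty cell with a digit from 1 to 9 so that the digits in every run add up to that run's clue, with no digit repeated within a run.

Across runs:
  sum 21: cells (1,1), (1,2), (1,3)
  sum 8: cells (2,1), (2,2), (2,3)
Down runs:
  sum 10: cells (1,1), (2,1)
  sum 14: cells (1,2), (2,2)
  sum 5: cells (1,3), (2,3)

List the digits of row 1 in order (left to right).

The 21 across and the 5 down share only 4, so (1,3) = 4.
The 8 across and the 14 down share only 5, so (2,2) = 5.
(2,3) = 5 − 4 = 1 completes the 5 down.
(1,2) = 14 − 5 = 9 completes the 14 down.
(2,1) = 8 − 6 = 2 completes the 8 across.
(1,1) = 21 − 13 = 8 completes the 21 across.

8 9 4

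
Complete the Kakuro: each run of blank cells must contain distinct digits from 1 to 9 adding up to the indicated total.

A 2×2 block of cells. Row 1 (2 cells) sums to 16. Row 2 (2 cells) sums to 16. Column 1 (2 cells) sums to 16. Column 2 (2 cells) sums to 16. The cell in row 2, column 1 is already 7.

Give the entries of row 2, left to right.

7, 9

16 in 2 cells must be {7,9}.
(1,1) = 16 − 7 = 9 completes the 16 down.
(1,2) = 16 − 9 = 7 completes the 16 across.
(2,2) = 16 − 7 = 9 completes the 16 across.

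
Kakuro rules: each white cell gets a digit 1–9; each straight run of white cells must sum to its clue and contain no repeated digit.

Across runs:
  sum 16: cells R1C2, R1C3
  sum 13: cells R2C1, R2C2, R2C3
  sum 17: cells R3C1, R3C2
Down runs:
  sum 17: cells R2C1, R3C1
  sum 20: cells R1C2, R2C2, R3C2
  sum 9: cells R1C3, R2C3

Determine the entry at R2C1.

8

16 in 2 cells must be {7,9}; 17 in 2 cells must be {8,9}.
The 16 across and the 9 down share only 7, so R1C3 = 7.
R2C3 = 9 − 7 = 2 completes the 9 down.
R1C2 = 16 − 7 = 9 completes the 16 across.
R2C1 = 8: the only remaining digit allowed by both the 13 across and the 17 down.
R2C2 = 13 − 10 = 3 completes the 13 across.
R3C1 = 17 − 8 = 9 completes the 17 down.
R3C2 = 17 − 9 = 8 completes the 17 across.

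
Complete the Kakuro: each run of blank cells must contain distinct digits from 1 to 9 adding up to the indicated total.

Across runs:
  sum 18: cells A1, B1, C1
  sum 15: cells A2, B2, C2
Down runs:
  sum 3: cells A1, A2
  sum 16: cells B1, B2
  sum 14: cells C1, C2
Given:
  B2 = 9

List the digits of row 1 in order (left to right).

2 7 9

3 in 2 cells must be {1,2}; 16 in 2 cells must be {7,9}.
B1 = 16 − 9 = 7 completes the 16 down.
C2 = 5: the only remaining digit allowed by both the 15 across and the 14 down.
Given what's placed, A1 must be 2 to fit the 18 across and 3 down.
C1 = 18 − 9 = 9 completes the 18 across.
A2 = 15 − 14 = 1 completes the 15 across.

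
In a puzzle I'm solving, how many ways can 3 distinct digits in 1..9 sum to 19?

5

3 distinct digits from 1–9 sum between 6 and 24.
Enumerating: {2,8,9}, {3,7,9}, {4,6,9}, {4,7,8}, {5,6,8}.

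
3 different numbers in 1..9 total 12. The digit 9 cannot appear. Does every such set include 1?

No

Counterexample: {2,3,7} sums to 12 under that restriction without using 1.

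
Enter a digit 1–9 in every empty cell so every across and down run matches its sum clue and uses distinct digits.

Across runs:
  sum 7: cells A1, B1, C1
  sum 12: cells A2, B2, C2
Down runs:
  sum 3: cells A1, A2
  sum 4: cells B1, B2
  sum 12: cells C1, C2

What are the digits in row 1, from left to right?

2 1 4

7 in 3 cells must be {1,2,4}; 3 in 2 cells must be {1,2}; 4 in 2 cells must be {1,3}.
The 7 across and the 4 down share only 1, so B1 = 1.
Given what's placed, C1 must be 4 to fit the 7 across and 12 down.
B2 = 4 − 1 = 3 completes the 4 down.
C2 = 12 − 4 = 8 completes the 12 down.
A1 = 7 − 5 = 2 completes the 7 across.
A2 = 12 − 11 = 1 completes the 12 across.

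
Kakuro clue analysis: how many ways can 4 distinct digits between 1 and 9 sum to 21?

4 distinct digits from 1–9 sum between 10 and 30.

11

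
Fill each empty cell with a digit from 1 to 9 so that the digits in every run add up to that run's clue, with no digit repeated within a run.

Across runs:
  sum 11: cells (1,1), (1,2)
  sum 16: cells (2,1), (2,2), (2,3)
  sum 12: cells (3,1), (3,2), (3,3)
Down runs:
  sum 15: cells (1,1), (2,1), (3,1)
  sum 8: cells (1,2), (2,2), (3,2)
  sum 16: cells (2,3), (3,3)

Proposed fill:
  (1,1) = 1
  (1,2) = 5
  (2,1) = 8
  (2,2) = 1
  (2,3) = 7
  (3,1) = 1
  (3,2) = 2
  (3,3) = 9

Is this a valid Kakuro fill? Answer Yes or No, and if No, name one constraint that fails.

No — the across run (1,1)–(1,2) sums to 6, not 11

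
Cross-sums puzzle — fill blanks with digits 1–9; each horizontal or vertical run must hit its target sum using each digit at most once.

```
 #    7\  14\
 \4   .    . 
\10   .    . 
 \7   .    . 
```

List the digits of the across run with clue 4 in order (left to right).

1 3

4 in 2 cells must be {1,3}; 7 in 3 cells must be {1,2,4}.
The 4 across and the 7 down share only 1, so R1C1 = 1.
R1C2 = 4 − 1 = 3 completes the 4 across.
Nothing is forced directly, so branch on R2C1, whose candidates are 2 or 4. If R2C1 = 2: then R2C2 would have to be in {8} for the 10 across but in {2,4,5,6,7,9} for the 14 down — contradiction. So R2C1 = 4.
R2C2 = 10 − 4 = 6 completes the 10 across.
R3C1 = 7 − 5 = 2 completes the 7 down.
R3C2 = 7 − 2 = 5 completes the 7 across.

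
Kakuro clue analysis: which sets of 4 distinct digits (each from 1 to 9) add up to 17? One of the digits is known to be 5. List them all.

{1,2,5,9}; {1,3,5,8}; {1,4,5,7}; {2,3,5,7}; {2,4,5,6}

4 distinct digits from 1–9 sum between 10 and 30.
Keeping only sets containing 5.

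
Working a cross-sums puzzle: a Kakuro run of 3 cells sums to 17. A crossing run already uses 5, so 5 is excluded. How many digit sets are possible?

3 distinct digits from 1–9 sum between 6 and 24.
Dropping sets that contain 5.
Enumerating: {1,7,9}, {2,6,9}, {2,7,8}, {3,6,8}, {4,6,7}.

5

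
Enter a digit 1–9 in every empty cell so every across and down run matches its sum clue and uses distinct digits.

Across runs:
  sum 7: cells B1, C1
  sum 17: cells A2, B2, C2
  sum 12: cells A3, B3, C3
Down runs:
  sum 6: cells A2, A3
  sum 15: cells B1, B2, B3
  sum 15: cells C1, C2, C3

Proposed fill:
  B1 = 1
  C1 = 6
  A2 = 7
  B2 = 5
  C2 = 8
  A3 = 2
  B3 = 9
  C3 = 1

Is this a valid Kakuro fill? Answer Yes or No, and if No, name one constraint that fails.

No — the across run A2–C2 sums to 20, not 17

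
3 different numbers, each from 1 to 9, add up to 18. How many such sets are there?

3 distinct digits from 1–9 sum between 6 and 24.

7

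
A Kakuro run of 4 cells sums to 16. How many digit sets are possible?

8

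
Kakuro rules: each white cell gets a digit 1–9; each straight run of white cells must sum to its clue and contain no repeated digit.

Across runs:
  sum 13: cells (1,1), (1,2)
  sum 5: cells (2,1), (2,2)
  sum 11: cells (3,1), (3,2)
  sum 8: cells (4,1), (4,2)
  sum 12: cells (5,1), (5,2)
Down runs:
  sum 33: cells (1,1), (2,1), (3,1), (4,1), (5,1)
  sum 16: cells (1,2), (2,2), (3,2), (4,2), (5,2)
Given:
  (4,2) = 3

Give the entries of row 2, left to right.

4 1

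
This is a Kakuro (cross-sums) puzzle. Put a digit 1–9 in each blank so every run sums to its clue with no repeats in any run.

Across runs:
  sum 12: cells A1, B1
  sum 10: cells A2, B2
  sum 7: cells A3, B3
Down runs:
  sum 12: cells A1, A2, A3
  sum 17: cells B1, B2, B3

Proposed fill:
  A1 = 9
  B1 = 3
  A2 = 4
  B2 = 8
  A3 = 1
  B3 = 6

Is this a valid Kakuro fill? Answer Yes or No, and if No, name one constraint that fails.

No — the across run A2–B2 sums to 12, not 10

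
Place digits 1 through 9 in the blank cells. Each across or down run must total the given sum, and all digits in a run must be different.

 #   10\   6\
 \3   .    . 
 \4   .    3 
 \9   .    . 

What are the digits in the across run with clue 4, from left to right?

3 in 2 cells must be {1,2}; 4 in 2 cells must be {1,3}; 6 in 3 cells must be {1,2,3}.
R2C1 = 4 − 3 = 1 completes the 4 across.
Given what's placed, R1C1 must be 2 to fit the 3 across and 10 down.
R1C2 = 3 − 2 = 1 completes the 3 across.
R3C1 = 10 − 3 = 7 completes the 10 down.
R3C2 = 9 − 7 = 2 completes the 9 across.

1 3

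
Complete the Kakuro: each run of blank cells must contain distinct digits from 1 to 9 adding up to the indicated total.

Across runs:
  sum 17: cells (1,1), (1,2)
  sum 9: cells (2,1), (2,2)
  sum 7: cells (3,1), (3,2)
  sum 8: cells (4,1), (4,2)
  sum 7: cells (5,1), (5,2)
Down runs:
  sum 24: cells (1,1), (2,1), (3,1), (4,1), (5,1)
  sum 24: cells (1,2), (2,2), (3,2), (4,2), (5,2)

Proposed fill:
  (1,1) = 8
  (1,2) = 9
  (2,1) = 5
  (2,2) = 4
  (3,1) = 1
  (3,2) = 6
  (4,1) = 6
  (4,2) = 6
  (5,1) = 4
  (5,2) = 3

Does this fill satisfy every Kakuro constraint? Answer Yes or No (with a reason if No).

No — the across run (4,1)–(4,2) sums to 12, not 8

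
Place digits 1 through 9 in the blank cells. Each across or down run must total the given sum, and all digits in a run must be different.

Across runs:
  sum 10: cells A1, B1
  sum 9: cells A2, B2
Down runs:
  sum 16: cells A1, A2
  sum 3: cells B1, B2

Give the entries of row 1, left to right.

9 1

16 in 2 cells must be {7,9}; 3 in 2 cells must be {1,2}.
The 9 across and the 16 down share only 7, so A2 = 7.
B2 = 9 − 7 = 2 completes the 9 across.
A1 = 16 − 7 = 9 completes the 16 down.
B1 = 10 − 9 = 1 completes the 10 across.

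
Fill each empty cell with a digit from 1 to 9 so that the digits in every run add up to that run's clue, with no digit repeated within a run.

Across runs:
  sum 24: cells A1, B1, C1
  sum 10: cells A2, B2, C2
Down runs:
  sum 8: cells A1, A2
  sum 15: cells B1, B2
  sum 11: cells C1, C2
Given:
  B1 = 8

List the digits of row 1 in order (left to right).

7 8 9

24 in 3 cells must be {7,8,9}.
A1 = 7: the only remaining digit allowed by both the 24 across and the 8 down.
C1 = 24 − 15 = 9 completes the 24 across.
A2 = 8 − 7 = 1 completes the 8 down.
B2 = 15 − 8 = 7 completes the 15 down.
C2 = 10 − 8 = 2 completes the 10 across.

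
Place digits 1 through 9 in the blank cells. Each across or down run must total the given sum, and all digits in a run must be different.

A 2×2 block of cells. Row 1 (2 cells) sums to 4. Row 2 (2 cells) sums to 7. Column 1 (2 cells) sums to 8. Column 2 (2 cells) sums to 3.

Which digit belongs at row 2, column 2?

4 in 2 cells must be {1,3}; 3 in 2 cells must be {1,2}.
The 4 across and the 3 down share only 1, so (1,2) = 1.
(2,2) = 3 − 1 = 2 completes the 3 down.
(1,1) = 4 − 1 = 3 completes the 4 across.
(2,1) = 7 − 2 = 5 completes the 7 across.

2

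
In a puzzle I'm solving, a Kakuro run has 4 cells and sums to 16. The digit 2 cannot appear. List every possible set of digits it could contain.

4 distinct digits from 1–9 sum between 10 and 30.
Dropping sets that contain 2.

{1,3,4,8}; {1,3,5,7}; {1,4,5,6}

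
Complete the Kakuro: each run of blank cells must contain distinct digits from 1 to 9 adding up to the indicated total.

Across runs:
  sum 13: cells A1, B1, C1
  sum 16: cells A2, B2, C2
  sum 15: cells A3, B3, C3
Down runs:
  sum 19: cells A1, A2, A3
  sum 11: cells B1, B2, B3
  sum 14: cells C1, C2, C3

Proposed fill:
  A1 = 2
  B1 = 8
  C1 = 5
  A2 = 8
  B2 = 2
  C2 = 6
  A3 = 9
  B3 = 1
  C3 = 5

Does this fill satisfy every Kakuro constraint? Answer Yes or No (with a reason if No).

No — the down run C1–C3 sums to 16, not 14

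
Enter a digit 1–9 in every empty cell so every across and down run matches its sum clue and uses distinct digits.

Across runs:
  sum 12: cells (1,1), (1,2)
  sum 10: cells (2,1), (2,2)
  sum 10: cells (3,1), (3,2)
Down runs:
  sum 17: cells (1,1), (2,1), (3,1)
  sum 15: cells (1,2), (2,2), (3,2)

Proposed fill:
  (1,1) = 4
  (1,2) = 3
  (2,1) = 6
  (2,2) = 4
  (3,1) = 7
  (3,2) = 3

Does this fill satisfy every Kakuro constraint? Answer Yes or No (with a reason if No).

No — the down run (1,2)–(3,2) sums to 10, not 15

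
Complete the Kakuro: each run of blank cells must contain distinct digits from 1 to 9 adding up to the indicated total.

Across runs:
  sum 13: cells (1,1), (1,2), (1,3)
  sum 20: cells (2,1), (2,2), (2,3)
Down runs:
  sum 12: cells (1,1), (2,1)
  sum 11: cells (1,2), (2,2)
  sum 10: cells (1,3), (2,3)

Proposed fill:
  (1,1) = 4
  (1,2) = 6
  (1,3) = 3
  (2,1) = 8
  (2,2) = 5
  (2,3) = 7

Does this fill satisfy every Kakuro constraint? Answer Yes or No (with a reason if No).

Yes

Across: 4+6+3=13; 8+5+7=20. Down: 4+8=12; 6+5=11; 3+7=10. No digit repeats within any run.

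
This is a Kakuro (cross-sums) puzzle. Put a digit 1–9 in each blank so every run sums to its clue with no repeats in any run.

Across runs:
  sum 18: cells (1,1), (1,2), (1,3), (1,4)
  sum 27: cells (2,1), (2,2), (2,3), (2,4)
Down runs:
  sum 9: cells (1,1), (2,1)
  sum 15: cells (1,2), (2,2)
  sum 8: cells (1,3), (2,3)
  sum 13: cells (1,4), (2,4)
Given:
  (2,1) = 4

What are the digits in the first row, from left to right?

(1,1) = 9 − 4 = 5 completes the 9 down.
Given what's placed, (2,3) must be 6 to fit the 27 across and 8 down.
(1,3) = 8 − 6 = 2 completes the 8 down.
Nothing is forced directly, so branch on (1,2), whose candidates are 7 or 8. If (1,2) = 8: then (1,4) would have to be in {3} for the 18 across but in {4,5,6,7,8,9} for the 13 down — contradiction. So (1,2) = 7.
(1,4) = 18 − 14 = 4 completes the 18 across.
(2,2) = 15 − 7 = 8 completes the 15 down.
(2,4) = 27 − 18 = 9 completes the 27 across.

5 7 2 4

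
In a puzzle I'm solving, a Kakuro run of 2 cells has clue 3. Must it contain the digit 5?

No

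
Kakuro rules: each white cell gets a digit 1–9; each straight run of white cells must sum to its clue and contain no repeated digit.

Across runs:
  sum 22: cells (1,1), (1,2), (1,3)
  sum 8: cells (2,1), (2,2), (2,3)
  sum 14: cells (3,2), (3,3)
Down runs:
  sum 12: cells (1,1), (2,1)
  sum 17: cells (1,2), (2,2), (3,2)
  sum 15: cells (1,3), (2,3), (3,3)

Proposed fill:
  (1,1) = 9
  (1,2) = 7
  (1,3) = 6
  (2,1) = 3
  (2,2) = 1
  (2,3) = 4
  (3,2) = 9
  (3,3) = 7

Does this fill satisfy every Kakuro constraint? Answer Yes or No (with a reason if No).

No — the down run (1,3)–(3,3) sums to 17, not 15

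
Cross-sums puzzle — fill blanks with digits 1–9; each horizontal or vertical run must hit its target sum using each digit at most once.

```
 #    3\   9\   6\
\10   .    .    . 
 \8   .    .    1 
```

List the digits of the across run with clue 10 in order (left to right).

3 in 2 cells must be {1,2}.
R1C3 = 6 − 1 = 5 completes the 6 down.
Given what's placed, R2C1 must be 2 to fit the 8 across and 3 down.
R2C2 = 8 − 3 = 5 completes the 8 across.
R1C1 = 3 − 2 = 1 completes the 3 down.
R1C2 = 10 − 6 = 4 completes the 10 across.

1, 4, 5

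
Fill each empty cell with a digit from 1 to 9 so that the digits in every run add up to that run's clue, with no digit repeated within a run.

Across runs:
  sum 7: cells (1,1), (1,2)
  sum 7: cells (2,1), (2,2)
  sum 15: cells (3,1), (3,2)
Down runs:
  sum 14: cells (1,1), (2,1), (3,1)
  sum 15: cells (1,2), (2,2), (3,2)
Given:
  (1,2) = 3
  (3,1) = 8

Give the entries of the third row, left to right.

8, 7

(1,1) = 7 − 3 = 4 completes the 7 across.
(2,1) = 14 − 12 = 2 completes the 14 down.
(2,2) = 7 − 2 = 5 completes the 7 across.
(3,2) = 15 − 8 = 7 completes the 15 across.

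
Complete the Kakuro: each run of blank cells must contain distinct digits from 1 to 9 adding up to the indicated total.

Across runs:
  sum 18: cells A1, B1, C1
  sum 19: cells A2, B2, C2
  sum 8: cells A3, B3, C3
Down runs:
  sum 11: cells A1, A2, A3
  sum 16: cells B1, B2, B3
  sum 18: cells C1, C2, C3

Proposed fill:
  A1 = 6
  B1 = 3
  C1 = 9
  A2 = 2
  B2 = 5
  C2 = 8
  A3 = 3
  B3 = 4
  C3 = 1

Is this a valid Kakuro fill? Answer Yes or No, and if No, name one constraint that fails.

No — the across run A2–C2 sums to 15, not 19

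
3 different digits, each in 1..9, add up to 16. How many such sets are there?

3 distinct digits from 1–9 sum between 6 and 24.

8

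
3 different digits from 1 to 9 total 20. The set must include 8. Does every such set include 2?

No

Counterexample: {3,8,9} sums to 20 under that restriction without using 2.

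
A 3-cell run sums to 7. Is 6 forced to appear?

No

The only way to make 7 from 3 distinct digits is {1,2,4}, which does not contain 6.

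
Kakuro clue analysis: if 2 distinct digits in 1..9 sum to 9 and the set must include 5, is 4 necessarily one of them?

Yes

The only way to make 9 from 2 distinct digits under that restriction is {4,5}, which contains 4.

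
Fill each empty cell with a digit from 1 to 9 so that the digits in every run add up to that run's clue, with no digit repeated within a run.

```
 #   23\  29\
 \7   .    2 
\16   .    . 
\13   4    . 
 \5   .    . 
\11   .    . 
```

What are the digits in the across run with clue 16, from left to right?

9, 7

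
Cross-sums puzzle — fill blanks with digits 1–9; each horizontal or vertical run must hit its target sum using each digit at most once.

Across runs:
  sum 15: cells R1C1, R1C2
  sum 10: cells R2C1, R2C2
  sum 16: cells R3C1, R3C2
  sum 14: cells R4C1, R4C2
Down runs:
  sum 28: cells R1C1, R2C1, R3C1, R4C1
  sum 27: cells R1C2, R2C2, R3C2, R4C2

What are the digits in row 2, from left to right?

4 6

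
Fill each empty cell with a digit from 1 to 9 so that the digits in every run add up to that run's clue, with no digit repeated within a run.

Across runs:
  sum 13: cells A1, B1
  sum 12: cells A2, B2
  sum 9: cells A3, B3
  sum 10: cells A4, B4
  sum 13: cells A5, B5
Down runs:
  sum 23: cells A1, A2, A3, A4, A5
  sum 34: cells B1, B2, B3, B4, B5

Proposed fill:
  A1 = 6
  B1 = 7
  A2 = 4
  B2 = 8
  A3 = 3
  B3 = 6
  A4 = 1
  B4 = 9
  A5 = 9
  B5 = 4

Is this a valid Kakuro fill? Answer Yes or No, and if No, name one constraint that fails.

Across: 6+7=13; 4+8=12; 3+6=9; 1+9=10; 9+4=13. Down: 6+4+3+1+9=23; 7+8+6+9+4=34. No digit repeats within any run.

Yes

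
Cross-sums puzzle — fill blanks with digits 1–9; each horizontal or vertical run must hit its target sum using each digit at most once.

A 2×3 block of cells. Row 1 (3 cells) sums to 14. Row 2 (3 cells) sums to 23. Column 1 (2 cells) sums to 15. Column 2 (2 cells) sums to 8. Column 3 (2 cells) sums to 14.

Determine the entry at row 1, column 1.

23 in 3 cells must be {6,8,9}.
The 23 across and the 8 down share only 6, so (2,2) = 6.
(1,2) = 8 − 6 = 2 completes the 8 down.
Nothing is forced directly, so branch on (2,1), whose candidates are 8 or 9. If (2,1) = 9: then (1,1) would have to be in {3,4,5,7,8,9} for the 14 across but in {6} for the 15 down — contradiction. So (2,1) = 8.
(1,1) = 15 − 8 = 7 completes the 15 down.
(1,3) = 14 − 9 = 5 completes the 14 across.
(2,3) = 23 − 14 = 9 completes the 23 across.

7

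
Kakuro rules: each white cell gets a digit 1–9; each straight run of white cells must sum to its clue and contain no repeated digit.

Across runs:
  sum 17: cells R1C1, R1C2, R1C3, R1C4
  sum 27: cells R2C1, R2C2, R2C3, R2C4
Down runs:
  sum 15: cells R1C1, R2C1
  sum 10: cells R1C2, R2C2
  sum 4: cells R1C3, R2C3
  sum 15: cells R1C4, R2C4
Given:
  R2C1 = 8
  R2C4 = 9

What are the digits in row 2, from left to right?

4 in 2 cells must be {1,3}.
R1C1 = 15 − 8 = 7 completes the 15 down.
R1C4 = 15 − 9 = 6 completes the 15 down.
Given what's placed, R2C3 must be 3 to fit the 27 across and 4 down.
R1C3 = 4 − 3 = 1 completes the 4 down.
R2C2 = 27 − 20 = 7 completes the 27 across.
R1C2 = 17 − 14 = 3 completes the 17 across.

8, 7, 3, 9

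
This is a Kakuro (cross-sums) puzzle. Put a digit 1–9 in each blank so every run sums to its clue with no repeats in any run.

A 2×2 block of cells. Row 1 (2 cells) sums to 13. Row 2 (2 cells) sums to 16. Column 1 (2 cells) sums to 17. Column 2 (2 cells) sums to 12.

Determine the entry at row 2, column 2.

16 in 2 cells must be {7,9}; 17 in 2 cells must be {8,9}.
The 16 across and the 17 down share only 9, so (2,1) = 9.
(2,2) = 16 − 9 = 7 completes the 16 across.
(1,1) = 17 − 9 = 8 completes the 17 down.
(1,2) = 13 − 8 = 5 completes the 13 across.

7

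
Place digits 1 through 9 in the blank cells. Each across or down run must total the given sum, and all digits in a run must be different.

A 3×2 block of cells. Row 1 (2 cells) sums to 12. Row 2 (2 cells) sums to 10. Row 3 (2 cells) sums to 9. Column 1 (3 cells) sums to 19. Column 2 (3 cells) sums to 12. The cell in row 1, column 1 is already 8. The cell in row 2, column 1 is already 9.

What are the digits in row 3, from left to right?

(1,2) = 12 − 8 = 4 completes the 12 across.
(2,2) = 10 − 9 = 1 completes the 10 across.
(3,1) = 19 − 17 = 2 completes the 19 down.
(3,2) = 9 − 2 = 7 completes the 9 across.

2, 7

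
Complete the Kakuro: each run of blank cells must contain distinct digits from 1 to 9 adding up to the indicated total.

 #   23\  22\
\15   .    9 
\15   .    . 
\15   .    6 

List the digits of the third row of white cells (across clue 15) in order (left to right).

23 in 3 cells must be {6,8,9}.
R1C1 = 15 − 9 = 6 completes the 15 across.
R2C2 = 22 − 15 = 7 completes the 22 down.
R3C1 = 15 − 6 = 9 completes the 15 across.
R2C1 = 15 − 7 = 8 completes the 15 across.

9 6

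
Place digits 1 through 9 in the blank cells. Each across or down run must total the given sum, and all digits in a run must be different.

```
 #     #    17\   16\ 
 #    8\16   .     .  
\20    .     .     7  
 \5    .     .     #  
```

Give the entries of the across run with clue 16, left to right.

16 in 2 cells must be {7,9}.
R1C3 = 16 − 7 = 9 completes the 16 down.
R2C1 = 5: the only remaining digit allowed by both the 20 across and the 8 down.
R2C2 = 20 − 12 = 8 completes the 20 across.
R3C1 = 8 − 5 = 3 completes the 8 down.
R3C2 = 5 − 3 = 2 completes the 5 across.
R1C2 = 16 − 9 = 7 completes the 16 across.

7 9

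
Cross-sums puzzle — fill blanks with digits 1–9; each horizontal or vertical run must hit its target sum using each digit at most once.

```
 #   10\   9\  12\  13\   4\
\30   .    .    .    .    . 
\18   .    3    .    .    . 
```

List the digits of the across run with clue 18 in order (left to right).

2 3 8 4 1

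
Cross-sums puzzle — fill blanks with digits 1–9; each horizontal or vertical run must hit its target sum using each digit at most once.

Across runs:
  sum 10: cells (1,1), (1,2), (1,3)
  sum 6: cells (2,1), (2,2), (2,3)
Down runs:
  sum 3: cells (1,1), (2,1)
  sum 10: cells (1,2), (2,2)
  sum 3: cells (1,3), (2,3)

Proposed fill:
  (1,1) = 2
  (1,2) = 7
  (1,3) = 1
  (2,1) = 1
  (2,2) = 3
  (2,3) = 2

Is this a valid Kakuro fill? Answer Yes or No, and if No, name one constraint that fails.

Across: 2+7+1=10; 1+3+2=6. Down: 2+1=3; 7+3=10; 1+2=3. No digit repeats within any run.

Yes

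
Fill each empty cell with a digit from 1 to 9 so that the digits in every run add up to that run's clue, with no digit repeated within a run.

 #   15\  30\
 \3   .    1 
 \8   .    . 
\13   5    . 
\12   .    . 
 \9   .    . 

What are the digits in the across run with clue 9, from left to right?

3 in 2 cells must be {1,2}; 15 in 5 cells must be {1,2,3,4,5}.
R1C1 = 3 − 1 = 2 completes the 3 across.
R3C2 = 13 − 5 = 8 completes the 13 across.
No cell is forced outright now. R4C1 can only be 3 or 4 (the digits allowed by both its 12 across and its 15 down). If R4C1 = 4: then R4C2 would have to be in {8} for the 12 across but in {5,7,9} for the 30 down — contradiction. So R4C1 = 3.
R2C1 = 1: the only remaining digit allowed by both the 8 across and the 15 down.
R2C2 = 8 − 1 = 7 completes the 8 across.
R4C2 = 12 − 3 = 9 completes the 12 across.
R5C1 = 15 − 11 = 4 completes the 15 down.
R5C2 = 9 − 4 = 5 completes the 9 across.

4 5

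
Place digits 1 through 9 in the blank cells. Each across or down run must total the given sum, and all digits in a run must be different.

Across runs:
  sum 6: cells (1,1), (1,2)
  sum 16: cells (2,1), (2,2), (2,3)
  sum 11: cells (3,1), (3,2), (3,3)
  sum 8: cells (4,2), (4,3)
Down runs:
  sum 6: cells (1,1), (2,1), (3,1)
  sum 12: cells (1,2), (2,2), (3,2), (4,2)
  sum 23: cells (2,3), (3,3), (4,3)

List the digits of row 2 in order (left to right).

3 4 9

6 in 3 cells must be {1,2,3}; 23 in 3 cells must be {6,8,9}.
Only 6 fits (4,3) under both its across sum 8 and down sum 23.
Given what's placed, (3,3) must be 8 to fit the 11 across and 23 down.
(4,2) = 8 − 6 = 2 completes the 8 across.
(2,3) = 23 − 14 = 9 completes the 23 down.
(3,2) = 1: the only remaining digit allowed by both the 11 across and the 12 down.
(3,1) = 11 − 9 = 2 completes the 11 across.
Given what's placed, (1,1) must be 1 to fit the 6 across and 6 down.
(1,2) = 6 − 1 = 5 completes the 6 across.
(2,1) = 6 − 3 = 3 completes the 6 down.
(2,2) = 16 − 12 = 4 completes the 16 across.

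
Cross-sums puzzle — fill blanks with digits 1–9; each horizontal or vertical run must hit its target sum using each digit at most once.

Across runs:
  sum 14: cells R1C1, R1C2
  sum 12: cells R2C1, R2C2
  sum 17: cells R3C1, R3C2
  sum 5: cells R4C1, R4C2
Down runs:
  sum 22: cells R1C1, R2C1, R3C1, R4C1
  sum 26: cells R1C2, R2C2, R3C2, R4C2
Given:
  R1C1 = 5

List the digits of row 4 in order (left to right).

1 4

17 in 2 cells must be {8,9}.
R1C2 = 14 − 5 = 9 completes the 14 across.
R3C2 = 8: the only remaining digit allowed by both the 17 across and the 26 down.
R3C1 = 17 − 8 = 9 completes the 17 across.
R2C1 = 7: the only remaining digit allowed by both the 12 across and the 22 down.
R2C2 = 12 − 7 = 5 completes the 12 across.
R4C1 = 22 − 21 = 1 completes the 22 down.
R4C2 = 5 − 1 = 4 completes the 5 across.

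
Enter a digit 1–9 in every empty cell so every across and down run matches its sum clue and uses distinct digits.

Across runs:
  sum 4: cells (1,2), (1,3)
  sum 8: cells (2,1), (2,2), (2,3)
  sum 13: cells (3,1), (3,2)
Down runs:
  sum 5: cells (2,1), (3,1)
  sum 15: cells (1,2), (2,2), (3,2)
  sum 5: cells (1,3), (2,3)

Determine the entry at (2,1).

4 in 2 cells must be {1,3}.
The 13 across and the 5 down share only 4, so (3,1) = 4.
(3,2) = 13 − 4 = 9 completes the 13 across.
(1,2) = 1: the only remaining digit allowed by both the 4 across and the 15 down.
(1,3) = 4 − 1 = 3 completes the 4 across.
(2,1) = 5 − 4 = 1 completes the 5 down.
(2,2) = 15 − 10 = 5 completes the 15 down.
(2,3) = 8 − 6 = 2 completes the 8 across.

1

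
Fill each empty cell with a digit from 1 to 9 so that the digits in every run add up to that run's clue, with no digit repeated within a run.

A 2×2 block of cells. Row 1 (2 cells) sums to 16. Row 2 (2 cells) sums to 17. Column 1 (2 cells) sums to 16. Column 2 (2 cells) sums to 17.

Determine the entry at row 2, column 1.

9

16 in 2 cells must be {7,9}; 17 in 2 cells must be {8,9}.
The 16 across and the 17 down share only 9, so (1,2) = 9.
The 17 across and the 16 down share only 9, so (2,1) = 9.
(2,2) = 17 − 9 = 8 completes the 17 across.
(1,1) = 16 − 9 = 7 completes the 16 across.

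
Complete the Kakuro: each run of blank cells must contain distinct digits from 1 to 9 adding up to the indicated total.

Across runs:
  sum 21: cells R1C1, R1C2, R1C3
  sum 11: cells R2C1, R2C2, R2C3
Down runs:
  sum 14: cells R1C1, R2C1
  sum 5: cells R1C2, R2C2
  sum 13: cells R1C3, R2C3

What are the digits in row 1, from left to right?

8 4 9

The 21 across and the 5 down share only 4, so R1C2 = 4.
R2C2 = 5 − 4 = 1 completes the 5 down.
Nothing is forced directly, so branch on R2C1, whose candidates are 6 or 8. If R2C1 = 8: then R1C1 would have to be in {8,9} for the 21 across but in {6} for the 14 down — contradiction. So R2C1 = 6.
R1C1 = 14 − 6 = 8 completes the 14 down.
R1C3 = 21 − 12 = 9 completes the 21 across.
R2C3 = 11 − 7 = 4 completes the 11 across.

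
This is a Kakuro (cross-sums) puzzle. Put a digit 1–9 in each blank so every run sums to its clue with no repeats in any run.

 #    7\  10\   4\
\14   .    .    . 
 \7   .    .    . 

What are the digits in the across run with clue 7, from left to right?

2, 4, 1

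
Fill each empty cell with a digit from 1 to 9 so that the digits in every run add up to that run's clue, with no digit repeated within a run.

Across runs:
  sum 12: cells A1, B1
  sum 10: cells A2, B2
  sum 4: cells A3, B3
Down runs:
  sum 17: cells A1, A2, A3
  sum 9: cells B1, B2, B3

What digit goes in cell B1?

4 in 2 cells must be {1,3}.
Nothing is forced directly, so branch on B1, whose candidates are 3 or 4 or 5. If B1 = 3: that forces A1 = 9, B3 = 1, after which B2 would have to be in {1,2,3,4,6,7,8,9} for the 10 across but in {5} for the 9 down — contradiction. If B1 = 4: that forces A1 = 8, A3 = 3, after which B3 would have to be in {1} for the 4 across but in {2,3} for the 9 down — contradiction. So B1 = 5.
A1 = 12 − 5 = 7 completes the 12 across.
Given what's placed, A3 must be 1 to fit the 4 across and 17 down.
B3 = 4 − 1 = 3 completes the 4 across.
A2 = 17 − 8 = 9 completes the 17 down.
B2 = 10 − 9 = 1 completes the 10 across.

5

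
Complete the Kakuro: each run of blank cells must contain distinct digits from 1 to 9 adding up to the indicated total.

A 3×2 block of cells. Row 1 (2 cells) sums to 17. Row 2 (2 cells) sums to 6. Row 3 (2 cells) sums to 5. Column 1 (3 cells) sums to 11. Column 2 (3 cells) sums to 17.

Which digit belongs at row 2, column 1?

17 in 2 cells must be {8,9}.
The 17 across and the 11 down share only 8, so (1,1) = 8.
(1,2) = 17 − 8 = 9 completes the 17 across.
Nothing is forced directly, so branch on (2,1), whose candidates are 1 or 2. If (2,1) = 2: then (2,2) would have to be in {4} for the 6 across but in {1,2,3,5,6,7} for the 17 down — contradiction. So (2,1) = 1.
(2,2) = 6 − 1 = 5 completes the 6 across.
(3,1) = 11 − 9 = 2 completes the 11 down.
(3,2) = 5 − 2 = 3 completes the 5 across.

1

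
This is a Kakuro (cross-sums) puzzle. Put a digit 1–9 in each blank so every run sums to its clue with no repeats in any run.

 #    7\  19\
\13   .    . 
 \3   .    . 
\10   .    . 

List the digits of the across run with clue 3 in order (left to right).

1 2

3 in 2 cells must be {1,2}; 7 in 3 cells must be {1,2,4}.
The 13 across and the 7 down share only 4, so R1C1 = 4.
R1C2 = 13 − 4 = 9 completes the 13 across.
Given what's placed, R2C2 must be 2 to fit the 3 across and 19 down.
R3C2 = 19 − 11 = 8 completes the 19 down.
R2C1 = 3 − 2 = 1 completes the 3 across.
R3C1 = 10 − 8 = 2 completes the 10 across.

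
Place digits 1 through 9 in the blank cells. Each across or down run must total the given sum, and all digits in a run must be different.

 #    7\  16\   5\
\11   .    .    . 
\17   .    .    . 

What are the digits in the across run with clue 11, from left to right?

16 in 2 cells must be {7,9}.
The 11 across and the 16 down share only 7, so R1C2 = 7.
R2C2 = 16 − 7 = 9 completes the 16 down.
Nothing is forced directly, so branch on R1C1, whose candidates are 1 or 3. If R1C1 = 3: that forces R1C3 = 1, after which R2C1 would have to be in {1,2,3,5,6,7} for the 17 across but in {4} for the 7 down — contradiction. So R1C1 = 1.
R1C3 = 11 − 8 = 3 completes the 11 across.
R2C1 = 7 − 1 = 6 completes the 7 down.
R2C3 = 17 − 15 = 2 completes the 17 across.

1 7 3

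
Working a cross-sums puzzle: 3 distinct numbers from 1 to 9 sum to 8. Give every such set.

3 distinct digits from 1–9 sum between 6 and 24.

{1,2,5}; {1,3,4}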